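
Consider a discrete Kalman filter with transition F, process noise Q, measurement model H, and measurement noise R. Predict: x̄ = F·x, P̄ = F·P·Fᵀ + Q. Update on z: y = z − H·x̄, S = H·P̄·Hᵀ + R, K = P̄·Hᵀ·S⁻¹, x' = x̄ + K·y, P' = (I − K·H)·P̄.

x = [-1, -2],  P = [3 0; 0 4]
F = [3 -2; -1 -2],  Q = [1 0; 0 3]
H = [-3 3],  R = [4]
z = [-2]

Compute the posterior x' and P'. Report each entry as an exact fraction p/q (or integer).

x̄ = F·x = [1, 5]
P̄ = F·P·Fᵀ + Q = [44 7; 7 22]
y = z − H·x̄ = [-14]
S = H·P̄·Hᵀ + R = [472]
K = P̄·Hᵀ·S⁻¹ = [-111/472; 45/472]
x' = x̄ + K·y = [1013/236, 865/236]
P' = (I − K·H)·P̄ = [8447/472 8299/472; 8299/472 8359/472]

x' = [1013/236, 865/236]
P' = [8447/472 8299/472; 8299/472 8359/472]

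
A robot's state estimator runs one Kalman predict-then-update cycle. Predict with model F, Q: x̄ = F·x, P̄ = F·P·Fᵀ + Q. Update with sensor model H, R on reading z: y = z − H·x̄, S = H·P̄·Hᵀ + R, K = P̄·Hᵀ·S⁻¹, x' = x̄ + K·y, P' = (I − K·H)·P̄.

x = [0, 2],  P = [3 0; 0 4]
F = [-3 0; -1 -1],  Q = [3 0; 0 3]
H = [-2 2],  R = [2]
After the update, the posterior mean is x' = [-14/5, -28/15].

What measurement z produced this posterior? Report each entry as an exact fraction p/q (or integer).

x̄ = F·x = [0, -2]
P̄ = F·P·Fᵀ + Q = [30 9; 9 10]
S = H·P̄·Hᵀ + R = [90]
K = P̄·Hᵀ·S⁻¹ = [-7/15; 1/45]
x' − x̄ = [-14/5, 2/15] = K·y
y = (KᵀK)⁻¹·Kᵀ·(x' − x̄) = [6]
z = y + H·x̄ = [6] + [-4] = [2]

z = [2]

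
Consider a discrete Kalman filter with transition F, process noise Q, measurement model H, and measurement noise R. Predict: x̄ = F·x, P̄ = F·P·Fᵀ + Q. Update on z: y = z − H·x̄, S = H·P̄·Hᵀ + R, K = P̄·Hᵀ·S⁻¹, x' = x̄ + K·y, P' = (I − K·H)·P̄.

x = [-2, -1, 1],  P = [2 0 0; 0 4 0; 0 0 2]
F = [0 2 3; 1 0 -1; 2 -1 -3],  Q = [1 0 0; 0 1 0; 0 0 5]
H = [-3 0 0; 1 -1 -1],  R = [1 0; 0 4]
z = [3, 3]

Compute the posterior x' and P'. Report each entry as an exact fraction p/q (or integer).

x̄ = F·x = [1, -3, -6]
P̄ = F·P·Fᵀ + Q = [35 -6 -26; -6 5 10; -26 10 35]
y = z − H·x̄ = [6, -7]
S = H·P̄·Hᵀ + R = [316 -201; -201 163]
K = P̄·Hᵀ·S⁻¹ = [-3648/11107 67/11107; -1287/11107 -3018/11107; -1557/11107 -6758/11107]
x' = x̄ + K·y = [-11250/11107, -19917/11107, -28678/11107]
P' = (I − K·H)·P̄ = [1216/11107 429/11107 519/11107; 429/11107 15323/11107 -2822/11107; 519/11107 -2822/11107 30373/11107]

x' = [-11250/11107, -19917/11107, -28678/11107]
P' = [1216/11107 429/11107 519/11107; 429/11107 15323/11107 -2822/11107; 519/11107 -2822/11107 30373/11107]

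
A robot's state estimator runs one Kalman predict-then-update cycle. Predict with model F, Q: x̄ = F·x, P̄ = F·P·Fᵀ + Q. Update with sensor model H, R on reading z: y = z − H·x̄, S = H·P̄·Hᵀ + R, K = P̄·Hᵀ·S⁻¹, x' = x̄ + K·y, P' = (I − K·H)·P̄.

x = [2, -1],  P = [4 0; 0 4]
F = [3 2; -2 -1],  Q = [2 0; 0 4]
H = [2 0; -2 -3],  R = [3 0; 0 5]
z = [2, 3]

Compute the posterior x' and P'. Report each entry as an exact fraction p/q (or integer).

x' = [3812/3677, -6055/3677]
P' = [2718/3677 -1792/3677; -1792/3677 9064/11031]

x̄ = F·x = [4, -3]
P̄ = F·P·Fᵀ + Q = [54 -32; -32 24]
y = z − H·x̄ = [-6, 2]
S = H·P̄·Hᵀ + R = [219 -24; -24 53]
K = P̄·Hᵀ·S⁻¹ = [1812/3677 -12/3677; -3584/11031 -1096/3677]
x' = x̄ + K·y = [3812/3677, -6055/3677]
P' = (I − K·H)·P̄ = [2718/3677 -1792/3677; -1792/3677 9064/11031]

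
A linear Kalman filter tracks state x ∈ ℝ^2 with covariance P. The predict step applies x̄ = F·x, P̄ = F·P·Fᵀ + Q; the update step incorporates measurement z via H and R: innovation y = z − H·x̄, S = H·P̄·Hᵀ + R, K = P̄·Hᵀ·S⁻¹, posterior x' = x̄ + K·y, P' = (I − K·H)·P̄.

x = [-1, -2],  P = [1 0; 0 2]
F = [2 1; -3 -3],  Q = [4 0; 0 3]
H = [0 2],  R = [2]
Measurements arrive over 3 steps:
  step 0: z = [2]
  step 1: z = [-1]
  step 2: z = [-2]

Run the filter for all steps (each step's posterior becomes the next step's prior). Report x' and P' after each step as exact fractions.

step 0: x' = [-52/61, 69/61], P' = [322/61 -12/61; -12/61 30/61]
step 1: x' = [-4919/6331, -3186/6331], P' = [37022/6331 -1914/6331; -1914/6331 3135/6331]
step 2: x' = [638396/698239, -667593/698239], P' = [4117497/698239 -214311/698239; -214311/698239 345954/698239]

step 0: x̄ = F·x = [-4, 9]
step 0: P̄ = F·P·Fᵀ + Q = [10 -12; -12 30]
step 0: y = z − H·x̄ = [-16]
step 0: S = H·P̄·Hᵀ + R = [122]
step 0: K = P̄·Hᵀ·S⁻¹ = [-12/61; 30/61]
step 0: x' = x̄ + K·y = [-52/61, 69/61]
step 0: P' = (I − K·H)·P̄ = [322/61 -12/61; -12/61 30/61]
step 1: x̄ = F·x = [-35/61, -51/61]
step 1: P̄ = F·P·Fᵀ + Q = [1514/61 -1914/61; -1914/61 3135/61]
step 1: y = z − H·x̄ = [41/61]
step 1: S = H·P̄·Hᵀ + R = [12662/61]
step 1: K = P̄·Hᵀ·S⁻¹ = [-1914/6331; 3135/6331]
step 1: x' = x̄ + K·y = [-4919/6331, -3186/6331]
step 1: P' = (I − K·H)·P̄ = [37022/6331 -1914/6331; -1914/6331 3135/6331]
step 2: x̄ = F·x = [-13024/6331, 24315/6331]
step 2: P̄ = F·P·Fᵀ + Q = [168891/6331 -214311/6331; -214311/6331 345954/6331]
step 2: y = z − H·x̄ = [-61292/6331]
step 2: S = H·P̄·Hᵀ + R = [1396478/6331]
step 2: K = P̄·Hᵀ·S⁻¹ = [-214311/698239; 345954/698239]
step 2: x' = x̄ + K·y = [638396/698239, -667593/698239]
step 2: P' = (I − K·H)·P̄ = [4117497/698239 -214311/698239; -214311/698239 345954/698239]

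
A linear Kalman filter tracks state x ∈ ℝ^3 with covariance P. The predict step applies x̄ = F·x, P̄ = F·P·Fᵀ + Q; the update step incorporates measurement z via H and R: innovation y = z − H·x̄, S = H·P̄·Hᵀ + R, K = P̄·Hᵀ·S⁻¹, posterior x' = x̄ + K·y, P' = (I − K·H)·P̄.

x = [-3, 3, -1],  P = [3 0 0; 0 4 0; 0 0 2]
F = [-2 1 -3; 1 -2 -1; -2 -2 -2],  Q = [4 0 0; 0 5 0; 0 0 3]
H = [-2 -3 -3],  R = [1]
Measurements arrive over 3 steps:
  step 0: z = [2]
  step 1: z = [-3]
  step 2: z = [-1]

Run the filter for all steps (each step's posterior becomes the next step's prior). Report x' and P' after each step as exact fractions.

step 0: x̄ = F·x = [12, -8, 2]
step 0: P̄ = F·P·Fᵀ + Q = [38 -8 16; -8 26 14; 16 14 39]
step 0: y = z − H·x̄ = [8]
step 0: S = H·P̄·Hᵀ + R = [1086]
step 0: K = P̄·Hᵀ·S⁻¹ = [-50/543; -52/543; -191/1086]
step 0: x' = x̄ + K·y = [6116/543, -4760/543, 322/543]
step 0: P' = (I − K·H)·P̄ = [15634/543 -9544/543 -862/543; -9544/543 8710/543 -2330/543; -862/543 -2330/543 5873/1086]
step 1: x̄ = F·x = [-5986/181, 15314/543, -3356/543]
step 1: P̄ = F·P·Fᵀ + Q = [94439/362 -65591/362 8569/181; -65591/362 173411/1086 -23623/543; 8569/181 -23623/543 8863/543]
step 1: y = z − H·x̄ = [-557/181]
step 1: S = H·P̄·Hᵀ + R = [86617/362]
step 1: K = P̄·Hᵀ·S⁻¹ = [-43519/86617; 5017/86617; -4756/86617]
step 1: x' = x̄ + K·y = [-2730659/86617, 7282151/259851, -1562096/259851]
step 1: P' = (I − K·H)·P̄ = [17364971/86617 -15091052/86617 3528911/86617; -15091052/86617 41284060/259851 -11106973/259851; 3528911/86617 -11106973/259851 4053907/259851]
step 2: x̄ = F·x = [28352393/259851, -21194183/259851, 1647948/86617]
step 2: P̄ = F·P·Fᵀ + Q = [661963537/259851 -467083603/259851 40342700/86617; -467083603/259851 338075581/259851 -29377974/86617; 40342700/86617 -29377974/86617 8054635/86617]
step 2: y = z − H·x̄ = [7693918/259851]
step 2: S = H·P̄·Hᵀ + R = [169192741/259851]
step 2: K = P̄·Hᵀ·S⁻¹ = [-285760565/169192741; 184342229/169192741; -50146149/169192741]
step 2: x' = x̄ + K·y = [9999579493/169192741, -8341657031/169192741, 1734232922/169192741]
step 2: P' = (I − K·H)·P̄ = [116760469492/169192741 -101402017138/169192741 23656957665/169192741; -101402017138/169192741 89350731080/169192741 -21810833731/169192741; 23656957665/169192741 -21810833731/169192741 6056244004/169192741]

step 0: x' = [6116/543, -4760/543, 322/543], P' = [15634/543 -9544/543 -862/543; -9544/543 8710/543 -2330/543; -862/543 -2330/543 5873/1086]
step 1: x' = [-2730659/86617, 7282151/259851, -1562096/259851], P' = [17364971/86617 -15091052/86617 3528911/86617; -15091052/86617 41284060/259851 -11106973/259851; 3528911/86617 -11106973/259851 4053907/259851]
step 2: x' = [9999579493/169192741, -8341657031/169192741, 1734232922/169192741], P' = [116760469492/169192741 -101402017138/169192741 23656957665/169192741; -101402017138/169192741 89350731080/169192741 -21810833731/169192741; 23656957665/169192741 -21810833731/169192741 6056244004/169192741]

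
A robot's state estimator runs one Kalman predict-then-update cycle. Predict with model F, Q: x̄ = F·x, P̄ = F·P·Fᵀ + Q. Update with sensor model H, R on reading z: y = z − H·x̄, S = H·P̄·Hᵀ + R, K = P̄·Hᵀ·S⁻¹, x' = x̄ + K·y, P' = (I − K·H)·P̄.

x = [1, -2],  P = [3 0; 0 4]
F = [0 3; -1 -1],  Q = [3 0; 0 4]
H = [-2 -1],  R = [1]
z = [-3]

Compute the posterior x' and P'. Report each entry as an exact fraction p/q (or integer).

x' = [17/10, -31/60]
P' = [27/10 -97/20; -97/20 1151/120]

x̄ = F·x = [-6, 1]
P̄ = F·P·Fᵀ + Q = [39 -12; -12 11]
y = z − H·x̄ = [-14]
S = H·P̄·Hᵀ + R = [120]
K = P̄·Hᵀ·S⁻¹ = [-11/20; 13/120]
x' = x̄ + K·y = [17/10, -31/60]
P' = (I − K·H)·P̄ = [27/10 -97/20; -97/20 1151/120]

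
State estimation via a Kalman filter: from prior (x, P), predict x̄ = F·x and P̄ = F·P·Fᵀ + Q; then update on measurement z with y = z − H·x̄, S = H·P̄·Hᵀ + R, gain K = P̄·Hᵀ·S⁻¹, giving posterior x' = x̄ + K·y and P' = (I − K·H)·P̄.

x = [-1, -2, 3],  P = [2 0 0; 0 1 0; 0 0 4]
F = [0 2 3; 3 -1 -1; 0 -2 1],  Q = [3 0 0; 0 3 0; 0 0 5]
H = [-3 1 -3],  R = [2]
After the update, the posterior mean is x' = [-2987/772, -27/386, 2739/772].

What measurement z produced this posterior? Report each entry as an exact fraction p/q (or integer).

x̄ = F·x = [5, -4, 7]
P̄ = F·P·Fᵀ + Q = [43 -14 8; -14 26 -2; 8 -2 13]
S = H·P̄·Hᵀ + R = [772]
K = P̄·Hᵀ·S⁻¹ = [-167/772; 37/386; -65/772]
x' − x̄ = [-6847/772, 1517/386, -2665/772] = K·y
y = (KᵀK)⁻¹·Kᵀ·(x' − x̄) = [41]
z = y + H·x̄ = [41] + [-40] = [1]

z = [1]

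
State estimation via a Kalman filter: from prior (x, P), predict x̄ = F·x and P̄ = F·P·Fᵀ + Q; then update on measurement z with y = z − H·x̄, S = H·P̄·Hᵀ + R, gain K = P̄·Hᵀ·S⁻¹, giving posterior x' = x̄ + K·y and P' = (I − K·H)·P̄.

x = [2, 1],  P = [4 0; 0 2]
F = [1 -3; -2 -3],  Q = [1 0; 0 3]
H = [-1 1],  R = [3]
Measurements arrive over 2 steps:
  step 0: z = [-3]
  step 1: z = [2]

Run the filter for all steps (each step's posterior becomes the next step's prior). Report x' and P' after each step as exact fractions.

step 0: x̄ = F·x = [-1, -7]
step 0: P̄ = F·P·Fᵀ + Q = [23 10; 10 37]
step 0: y = z − H·x̄ = [3]
step 0: S = H·P̄·Hᵀ + R = [43]
step 0: K = P̄·Hᵀ·S⁻¹ = [-13/43; 27/43]
step 0: x' = x̄ + K·y = [-82/43, -220/43]
step 0: P' = (I − K·H)·P̄ = [820/43 781/43; 781/43 862/43]
step 1: x̄ = F·x = [578/43, 824/43]
step 1: P̄ = F·P·Fᵀ + Q = [3935/43 8461/43; 8461/43 20539/43]
step 1: y = z − H·x̄ = [-160/43]
step 1: S = H·P̄·Hᵀ + R = [7681/43]
step 1: K = P̄·Hᵀ·S⁻¹ = [4526/7681; 12078/7681]
step 1: x' = x̄ + K·y = [86406/7681, 102248/7681]
step 1: P' = (I − K·H)·P̄ = [226513/7681 240091/7681; 240091/7681 276325/7681]

step 0: x' = [-82/43, -220/43], P' = [820/43 781/43; 781/43 862/43]
step 1: x' = [86406/7681, 102248/7681], P' = [226513/7681 240091/7681; 240091/7681 276325/7681]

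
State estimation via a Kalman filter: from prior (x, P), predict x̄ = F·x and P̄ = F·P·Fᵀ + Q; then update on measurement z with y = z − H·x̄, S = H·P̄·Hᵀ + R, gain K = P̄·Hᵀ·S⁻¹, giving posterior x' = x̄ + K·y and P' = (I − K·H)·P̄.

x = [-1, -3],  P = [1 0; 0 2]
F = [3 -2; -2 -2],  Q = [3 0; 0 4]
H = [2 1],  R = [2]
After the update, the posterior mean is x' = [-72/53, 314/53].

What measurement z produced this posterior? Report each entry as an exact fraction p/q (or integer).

x̄ = F·x = [3, 8]
P̄ = F·P·Fᵀ + Q = [20 2; 2 16]
S = H·P̄·Hᵀ + R = [106]
K = P̄·Hᵀ·S⁻¹ = [21/53; 10/53]
x' − x̄ = [-231/53, -110/53] = K·y
y = (KᵀK)⁻¹·Kᵀ·(x' − x̄) = [-11]
z = y + H·x̄ = [-11] + [14] = [3]

z = [3]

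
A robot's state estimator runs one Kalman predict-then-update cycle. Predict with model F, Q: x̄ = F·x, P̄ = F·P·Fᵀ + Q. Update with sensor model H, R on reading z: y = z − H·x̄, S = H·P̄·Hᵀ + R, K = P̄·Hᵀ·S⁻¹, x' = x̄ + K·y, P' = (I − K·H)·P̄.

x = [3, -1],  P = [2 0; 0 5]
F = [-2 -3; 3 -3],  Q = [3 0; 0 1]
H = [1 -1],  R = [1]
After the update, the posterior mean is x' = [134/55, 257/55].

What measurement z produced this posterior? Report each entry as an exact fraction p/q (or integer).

z = [-2]

x̄ = F·x = [-3, 12]
P̄ = F·P·Fᵀ + Q = [56 33; 33 64]
S = H·P̄·Hᵀ + R = [55]
K = P̄·Hᵀ·S⁻¹ = [23/55; -31/55]
x' − x̄ = [299/55, -403/55] = K·y
y = (KᵀK)⁻¹·Kᵀ·(x' − x̄) = [13]
z = y + H·x̄ = [13] + [-15] = [-2]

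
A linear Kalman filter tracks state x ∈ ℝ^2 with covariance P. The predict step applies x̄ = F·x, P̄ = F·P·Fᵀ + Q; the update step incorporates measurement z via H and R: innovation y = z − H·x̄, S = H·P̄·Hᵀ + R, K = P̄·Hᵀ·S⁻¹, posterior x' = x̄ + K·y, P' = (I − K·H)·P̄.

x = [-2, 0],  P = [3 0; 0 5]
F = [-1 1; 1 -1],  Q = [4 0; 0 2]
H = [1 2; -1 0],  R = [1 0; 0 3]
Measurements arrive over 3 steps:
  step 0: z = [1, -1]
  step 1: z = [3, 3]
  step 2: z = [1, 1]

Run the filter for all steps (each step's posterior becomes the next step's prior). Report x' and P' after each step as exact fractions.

step 0: x̄ = F·x = [2, -2]
step 0: P̄ = F·P·Fᵀ + Q = [12 -8; -8 10]
step 0: y = z − H·x̄ = [3, 1]
step 0: S = H·P̄·Hᵀ + R = [21 4; 4 15]
step 0: K = P̄·Hᵀ·S⁻¹ = [-12/299 -236/299; 148/299 120/299]
step 0: x' = x̄ + K·y = [326/299, -34/299]
step 0: P' = (I − K·H)·P̄ = [708/299 -360/299; -360/299 254/299]
step 1: x̄ = F·x = [-360/299, 360/299]
step 1: P̄ = F·P·Fᵀ + Q = [2878/299 -1682/299; -1682/299 2280/299]
step 1: y = z − H·x̄ = [537/299, 537/299]
step 1: S = H·P̄·Hᵀ + R = [5569/299 486/299; 486/299 3775/299]
step 1: K = P̄·Hᵀ·S⁻¹ = [-1458/69521 -52814/69521; 33602/69521 26650/69521]
step 1: x' = x̄ + K·y = [-181176/69521, 191916/69521]
step 1: P' = (I − K·H)·P̄ = [158442/69521 -79950/69521; -79950/69521 56776/69521]
step 2: x̄ = F·x = [373092/69521, -373092/69521]
step 2: P̄ = F·P·Fᵀ + Q = [653202/69521 -375118/69521; -375118/69521 514160/69521]
step 2: y = z − H·x̄ = [442613/69521, 442613/69521]
step 2: S = H·P̄·Hᵀ + R = [1278891/69521 97034/69521; 97034/69521 861765/69521]
step 2: K = P̄·Hᵀ·S⁻¹ = [-291102/15717379 -11880706/15717379; 7573358/15717379 5988870/15717379]
step 2: x' = x̄ + K·y = [6855884/15717379, 1996376/15717379]
step 2: P' = (I − K·H)·P̄ = [35642118/15717379 -17966610/15717379; -17966610/15717379 12769984/15717379]

step 0: x' = [326/299, -34/299], P' = [708/299 -360/299; -360/299 254/299]
step 1: x' = [-181176/69521, 191916/69521], P' = [158442/69521 -79950/69521; -79950/69521 56776/69521]
step 2: x' = [6855884/15717379, 1996376/15717379], P' = [35642118/15717379 -17966610/15717379; -17966610/15717379 12769984/15717379]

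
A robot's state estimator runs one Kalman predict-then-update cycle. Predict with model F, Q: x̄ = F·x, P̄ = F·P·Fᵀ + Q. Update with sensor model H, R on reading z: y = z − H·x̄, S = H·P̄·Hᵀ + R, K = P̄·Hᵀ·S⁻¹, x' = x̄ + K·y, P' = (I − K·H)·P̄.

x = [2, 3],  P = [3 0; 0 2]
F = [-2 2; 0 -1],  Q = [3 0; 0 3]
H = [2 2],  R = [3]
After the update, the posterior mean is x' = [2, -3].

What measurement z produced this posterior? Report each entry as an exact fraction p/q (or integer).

z = [-2]

x̄ = F·x = [2, -3]
P̄ = F·P·Fᵀ + Q = [23 -4; -4 5]
S = H·P̄·Hᵀ + R = [83]
K = P̄·Hᵀ·S⁻¹ = [38/83; 2/83]
x' − x̄ = [0, 0] = K·y
y = (KᵀK)⁻¹·Kᵀ·(x' − x̄) = [0]
z = y + H·x̄ = [0] + [-2] = [-2]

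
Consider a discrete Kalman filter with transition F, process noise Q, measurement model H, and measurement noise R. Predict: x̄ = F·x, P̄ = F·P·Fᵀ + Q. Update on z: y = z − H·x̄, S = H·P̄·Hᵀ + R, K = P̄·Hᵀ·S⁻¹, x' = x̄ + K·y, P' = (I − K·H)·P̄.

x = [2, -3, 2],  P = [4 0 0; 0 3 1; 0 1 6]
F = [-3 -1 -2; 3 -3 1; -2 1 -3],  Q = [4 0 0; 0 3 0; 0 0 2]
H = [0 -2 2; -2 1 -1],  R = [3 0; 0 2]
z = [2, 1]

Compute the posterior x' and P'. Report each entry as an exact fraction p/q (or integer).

x̄ = F·x = [-7, 17, -13]
P̄ = F·P·Fᵀ + Q = [71 -34 58; -34 66 -41; 58 -41 69]
y = z − H·x̄ = [62, -43]
S = H·P̄·Hᵀ + R = [871 -802; -802 871]
K = P̄·Hᵀ·S⁻¹ = [-27404/115437 -56246/115437; -15348/38479 -6401/38479; 3456/38479 -6802/38479]
x' = x̄ + K·y = [-12647/16491, -3170/5497, 933/5497]
P' = (I − K·H)·P̄ = [76799/115437 17912/38479 4210/38479; 17912/38479 375317/38479 352295/38479; 4210/38479 352295/38479 357479/38479]

x' = [-12647/16491, -3170/5497, 933/5497]
P' = [76799/115437 17912/38479 4210/38479; 17912/38479 375317/38479 352295/38479; 4210/38479 352295/38479 357479/38479]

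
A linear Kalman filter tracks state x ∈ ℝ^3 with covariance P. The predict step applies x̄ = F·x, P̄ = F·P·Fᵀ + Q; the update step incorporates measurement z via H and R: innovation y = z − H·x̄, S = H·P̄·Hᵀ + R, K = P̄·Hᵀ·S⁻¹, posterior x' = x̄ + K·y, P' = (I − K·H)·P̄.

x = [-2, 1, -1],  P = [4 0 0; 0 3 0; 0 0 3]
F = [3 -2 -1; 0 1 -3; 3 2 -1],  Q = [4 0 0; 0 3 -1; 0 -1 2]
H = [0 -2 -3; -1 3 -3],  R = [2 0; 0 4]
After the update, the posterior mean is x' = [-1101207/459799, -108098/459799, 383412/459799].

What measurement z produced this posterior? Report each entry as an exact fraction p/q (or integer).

x̄ = F·x = [-7, 4, -3]
P̄ = F·P·Fᵀ + Q = [55 3 27; 3 33 14; 27 14 53]
S = H·P̄·Hᵀ + R = [779 324; 324 725]
K = P̄·Hᵀ·S⁻¹ = [-21927/459799 -70745/459799; -95796/459799 77058/459799; -88919/459799 -51588/459799]
x' − x̄ = [2117386/459799, -1947294/459799, 1762809/459799] = K·y
y = (KᵀK)⁻¹·Kᵀ·(x' − x̄) = [-3, -29]
z = y + H·x̄ = [-3, -29] + [1, 28] = [-2, -1]

z = [-2, -1]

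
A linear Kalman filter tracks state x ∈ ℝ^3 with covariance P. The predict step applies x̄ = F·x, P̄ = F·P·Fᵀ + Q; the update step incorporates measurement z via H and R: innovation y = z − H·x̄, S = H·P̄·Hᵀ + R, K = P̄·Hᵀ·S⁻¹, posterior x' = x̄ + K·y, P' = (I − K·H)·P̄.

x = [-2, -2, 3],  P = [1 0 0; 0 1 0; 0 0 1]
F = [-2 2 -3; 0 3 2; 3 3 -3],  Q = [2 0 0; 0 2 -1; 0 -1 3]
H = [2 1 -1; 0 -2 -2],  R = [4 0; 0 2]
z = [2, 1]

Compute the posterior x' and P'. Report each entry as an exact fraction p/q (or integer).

x' = [-16864/2799, 56461/8397, -62405/8397]
P' = [7294/933 -19891/2799 20117/2799; -19891/2799 62746/8397 -61340/8397; 20117/2799 -61340/8397 64090/8397]

x̄ = F·x = [-9, 0, -21]
P̄ = F·P·Fᵀ + Q = [19 0 9; 0 15 2; 9 2 30]
y = z − H·x̄ = [-1, -41]
S = H·P̄·Hᵀ + R = [85 -6; -6 198]
K = P̄·Hᵀ·S⁻¹ = [313/933 -226/2799; 395/2799 -1406/8397; -394/2799 -2750/8397]
x' = x̄ + K·y = [-16864/2799, 56461/8397, -62405/8397]
P' = (I − K·H)·P̄ = [7294/933 -19891/2799 20117/2799; -19891/2799 62746/8397 -61340/8397; 20117/2799 -61340/8397 64090/8397]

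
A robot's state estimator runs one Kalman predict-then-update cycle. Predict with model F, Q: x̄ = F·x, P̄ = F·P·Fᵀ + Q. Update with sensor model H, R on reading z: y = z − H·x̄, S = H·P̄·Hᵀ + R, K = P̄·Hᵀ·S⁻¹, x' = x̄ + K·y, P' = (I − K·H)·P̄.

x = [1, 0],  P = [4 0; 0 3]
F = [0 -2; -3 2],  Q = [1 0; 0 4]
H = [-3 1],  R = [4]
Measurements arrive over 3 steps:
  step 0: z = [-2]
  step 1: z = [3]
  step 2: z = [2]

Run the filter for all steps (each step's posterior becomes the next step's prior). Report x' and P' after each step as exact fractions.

step 0: x̄ = F·x = [0, -3]
step 0: P̄ = F·P·Fᵀ + Q = [13 -12; -12 52]
step 0: y = z − H·x̄ = [1]
step 0: S = H·P̄·Hᵀ + R = [245]
step 0: K = P̄·Hᵀ·S⁻¹ = [-51/245; 88/245]
step 0: x' = x̄ + K·y = [-51/245, -647/245]
step 0: P' = (I − K·H)·P̄ = [584/245 1548/245; 1548/245 4996/245]
step 1: x̄ = F·x = [1294/245, -163/35]
step 1: P̄ = F·P·Fᵀ + Q = [20229/245 -1528/35; -1528/35 156/5]
step 1: y = z − H·x̄ = [5758/245]
step 1: S = H·P̄·Hᵀ + R = [254861/245]
step 1: K = P̄·Hᵀ·S⁻¹ = [-71383/254861; 924/5927]
step 1: x' = x̄ + K·y = [-331564/254861, -5887/5927]
step 1: P' = (I − K·H)·P̄ = [245104/254861 10460/5927; 10460/5927 35076/5927]
step 2: x̄ = F·x = [11774/5927, 488410/254861]
step 2: P̄ = F·P·Fᵀ + Q = [146231/5927 -77544/5927; -77544/5927 3861092/254861]
step 2: y = z − H·x̄ = [1540158/254861]
step 2: S = H·P̄·Hᵀ + R = [81478285/254861]
step 2: K = P̄·Hᵀ·S⁻¹ = [-22198191/81478285; 13864268/81478285]
step 2: x' = x̄ + K·y = [27710272/81478285, 239926754/81478285]
step 2: P' = (I − K·H)·P̄ = [76788184/81478285 141571788/81478285; 141571788/81478285 480172436/81478285]

step 0: x' = [-51/245, -647/245], P' = [584/245 1548/245; 1548/245 4996/245]
step 1: x' = [-331564/254861, -5887/5927], P' = [245104/254861 10460/5927; 10460/5927 35076/5927]
step 2: x' = [27710272/81478285, 239926754/81478285], P' = [76788184/81478285 141571788/81478285; 141571788/81478285 480172436/81478285]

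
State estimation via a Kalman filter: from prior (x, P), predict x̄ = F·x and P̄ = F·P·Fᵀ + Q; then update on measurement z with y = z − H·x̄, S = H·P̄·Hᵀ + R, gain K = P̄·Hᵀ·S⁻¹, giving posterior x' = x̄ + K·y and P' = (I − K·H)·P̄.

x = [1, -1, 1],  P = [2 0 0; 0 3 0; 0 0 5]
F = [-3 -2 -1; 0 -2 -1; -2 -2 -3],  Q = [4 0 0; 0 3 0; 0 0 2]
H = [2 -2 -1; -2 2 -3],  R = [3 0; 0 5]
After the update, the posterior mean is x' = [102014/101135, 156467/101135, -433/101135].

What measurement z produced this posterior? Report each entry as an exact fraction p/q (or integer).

z = [-1, 1]

x̄ = F·x = [-2, 1, -3]
P̄ = F·P·Fᵀ + Q = [39 17 39; 17 20 27; 39 27 67]
S = H·P̄·Hᵀ + R = [122 53; 53 852]
K = P̄·Hᵀ·S⁻¹ = [12793/101135 -19907/101135; -24141/101135 -7401/101135; -24711/101135 -25171/101135]
x' − x̄ = [304284/101135, 55332/101135, 302972/101135] = K·y
y = (KᵀK)⁻¹·Kᵀ·(x' − x̄) = [2, -14]
z = y + H·x̄ = [2, -14] + [-3, 15] = [-1, 1]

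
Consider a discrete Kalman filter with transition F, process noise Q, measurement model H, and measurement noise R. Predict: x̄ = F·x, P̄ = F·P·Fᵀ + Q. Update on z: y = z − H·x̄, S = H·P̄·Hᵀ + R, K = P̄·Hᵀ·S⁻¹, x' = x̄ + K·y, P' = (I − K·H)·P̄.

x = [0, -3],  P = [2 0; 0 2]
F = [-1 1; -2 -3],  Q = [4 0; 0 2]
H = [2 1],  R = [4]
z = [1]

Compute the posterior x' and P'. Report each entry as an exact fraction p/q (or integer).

x̄ = F·x = [-3, 9]
P̄ = F·P·Fᵀ + Q = [8 -2; -2 28]
y = z − H·x̄ = [-2]
S = H·P̄·Hᵀ + R = [56]
K = P̄·Hᵀ·S⁻¹ = [1/4; 3/7]
x' = x̄ + K·y = [-7/2, 57/7]
P' = (I − K·H)·P̄ = [9/2 -8; -8 124/7]

x' = [-7/2, 57/7]
P' = [9/2 -8; -8 124/7]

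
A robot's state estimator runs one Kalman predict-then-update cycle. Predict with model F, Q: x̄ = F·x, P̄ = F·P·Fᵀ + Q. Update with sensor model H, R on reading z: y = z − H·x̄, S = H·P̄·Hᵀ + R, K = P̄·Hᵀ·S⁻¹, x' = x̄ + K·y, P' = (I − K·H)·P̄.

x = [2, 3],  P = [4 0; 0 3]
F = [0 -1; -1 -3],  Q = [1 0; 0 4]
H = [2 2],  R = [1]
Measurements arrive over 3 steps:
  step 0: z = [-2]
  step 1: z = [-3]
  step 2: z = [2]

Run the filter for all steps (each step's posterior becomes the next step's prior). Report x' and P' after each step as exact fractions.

step 0: x̄ = F·x = [-3, -11]
step 0: P̄ = F·P·Fᵀ + Q = [4 9; 9 35]
step 0: y = z − H·x̄ = [26]
step 0: S = H·P̄·Hᵀ + R = [229]
step 0: K = P̄·Hᵀ·S⁻¹ = [26/229; 88/229]
step 0: x' = x̄ + K·y = [-11/229, -231/229]
step 0: P' = (I − K·H)·P̄ = [240/229 -227/229; -227/229 271/229]
step 1: x̄ = F·x = [231/229, 704/229]
step 1: P̄ = F·P·Fᵀ + Q = [500/229 586/229; 586/229 2233/229]
step 1: y = z − H·x̄ = [-2557/229]
step 1: S = H·P̄·Hᵀ + R = [15849/229]
step 1: K = P̄·Hᵀ·S⁻¹ = [724/5283; 5638/15849]
step 1: x' = x̄ + K·y = [-2755/5283, -14230/15849]
step 1: P' = (I − K·H)·P̄ = [1556/1761 -4306/5283; -4306/5283 15737/15849]
step 2: x̄ = F·x = [14230/15849, 16985/5283]
step 2: P̄ = F·P·Fᵀ + Q = [31586/15849 11431/5283; 11431/5283 15725/1761]
step 2: y = z − H·x̄ = [-98672/15849]
step 2: S = H·P̄·Hᵀ + R = [982637/15849]
step 2: K = P̄·Hᵀ·S⁻¹ = [131758/982637; 351636/982637]
step 2: x' = x̄ + K·y = [61966/982637, 970007/982637]
step 2: P' = (I − K·H)·P̄ = [862982/982637 -797103/982637; -797103/982637 972921/982637]

step 0: x' = [-11/229, -231/229], P' = [240/229 -227/229; -227/229 271/229]
step 1: x' = [-2755/5283, -14230/15849], P' = [1556/1761 -4306/5283; -4306/5283 15737/15849]
step 2: x' = [61966/982637, 970007/982637], P' = [862982/982637 -797103/982637; -797103/982637 972921/982637]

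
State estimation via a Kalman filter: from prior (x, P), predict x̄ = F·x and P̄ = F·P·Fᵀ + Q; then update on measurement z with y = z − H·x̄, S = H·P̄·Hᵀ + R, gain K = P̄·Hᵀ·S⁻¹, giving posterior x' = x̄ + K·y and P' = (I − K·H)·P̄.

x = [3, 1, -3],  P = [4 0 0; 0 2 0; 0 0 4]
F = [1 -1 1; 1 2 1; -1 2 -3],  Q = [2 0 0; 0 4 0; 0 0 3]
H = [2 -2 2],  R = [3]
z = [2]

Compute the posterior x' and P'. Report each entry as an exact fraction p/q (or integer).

x' = [-5/69, 266/69, 344/69]
P' = [212/23 -36/23 -252/23; -36/23 204/23 232/23; -252/23 232/23 497/23]

x̄ = F·x = [-1, 2, 8]
P̄ = F·P·Fᵀ + Q = [12 4 -20; 4 20 -8; -20 -8 51]
y = z − H·x̄ = [-8]
S = H·P̄·Hᵀ + R = [207]
K = P̄·Hᵀ·S⁻¹ = [-8/69; -16/69; 26/69]
x' = x̄ + K·y = [-5/69, 266/69, 344/69]
P' = (I − K·H)·P̄ = [212/23 -36/23 -252/23; -36/23 204/23 232/23; -252/23 232/23 497/23]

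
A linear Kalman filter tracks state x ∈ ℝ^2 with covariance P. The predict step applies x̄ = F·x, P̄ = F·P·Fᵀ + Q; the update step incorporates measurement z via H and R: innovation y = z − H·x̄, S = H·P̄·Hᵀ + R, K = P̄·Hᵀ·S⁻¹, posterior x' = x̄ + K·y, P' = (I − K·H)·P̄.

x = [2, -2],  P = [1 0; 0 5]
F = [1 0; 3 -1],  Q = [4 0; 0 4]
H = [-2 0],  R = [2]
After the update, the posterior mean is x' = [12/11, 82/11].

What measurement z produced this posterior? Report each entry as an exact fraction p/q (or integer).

z = [-2]

x̄ = F·x = [2, 8]
P̄ = F·P·Fᵀ + Q = [5 3; 3 18]
S = H·P̄·Hᵀ + R = [22]
K = P̄·Hᵀ·S⁻¹ = [-5/11; -3/11]
x' − x̄ = [-10/11, -6/11] = K·y
y = (KᵀK)⁻¹·Kᵀ·(x' − x̄) = [2]
z = y + H·x̄ = [2] + [-4] = [-2]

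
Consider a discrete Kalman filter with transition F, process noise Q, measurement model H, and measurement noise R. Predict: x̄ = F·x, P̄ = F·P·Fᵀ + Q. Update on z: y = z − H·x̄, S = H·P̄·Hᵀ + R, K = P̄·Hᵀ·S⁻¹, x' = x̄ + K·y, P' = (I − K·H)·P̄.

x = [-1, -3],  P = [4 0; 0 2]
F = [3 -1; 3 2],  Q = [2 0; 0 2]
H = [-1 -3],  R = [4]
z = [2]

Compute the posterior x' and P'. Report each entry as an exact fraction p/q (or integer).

x̄ = F·x = [0, -9]
P̄ = F·P·Fᵀ + Q = [40 32; 32 46]
y = z − H·x̄ = [-25]
S = H·P̄·Hᵀ + R = [650]
K = P̄·Hᵀ·S⁻¹ = [-68/325; -17/65]
x' = x̄ + K·y = [68/13, -32/13]
P' = (I − K·H)·P̄ = [3752/325 -232/65; -232/65 20/13]

x' = [68/13, -32/13]
P' = [3752/325 -232/65; -232/65 20/13]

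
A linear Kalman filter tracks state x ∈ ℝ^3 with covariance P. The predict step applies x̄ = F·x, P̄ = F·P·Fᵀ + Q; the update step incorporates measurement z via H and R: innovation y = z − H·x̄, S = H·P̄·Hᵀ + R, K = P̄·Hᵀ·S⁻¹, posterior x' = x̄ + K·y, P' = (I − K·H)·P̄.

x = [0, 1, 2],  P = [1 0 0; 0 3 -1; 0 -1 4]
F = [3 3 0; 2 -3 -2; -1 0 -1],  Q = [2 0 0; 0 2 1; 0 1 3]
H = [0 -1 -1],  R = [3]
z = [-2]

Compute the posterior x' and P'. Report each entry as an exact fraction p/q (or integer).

x' = [3/56, 59/56, 5/14]
P' = [1903/56 -225/56 45/14; -225/56 391/56 -67/14; 45/14 -67/14 38/7]

x̄ = F·x = [3, -7, -2]
P̄ = F·P·Fᵀ + Q = [38 -15 0; -15 37 4; 0 4 8]
y = z − H·x̄ = [-11]
S = H·P̄·Hᵀ + R = [56]
K = P̄·Hᵀ·S⁻¹ = [15/56; -41/56; -3/14]
x' = x̄ + K·y = [3/56, 59/56, 5/14]
P' = (I − K·H)·P̄ = [1903/56 -225/56 45/14; -225/56 391/56 -67/14; 45/14 -67/14 38/7]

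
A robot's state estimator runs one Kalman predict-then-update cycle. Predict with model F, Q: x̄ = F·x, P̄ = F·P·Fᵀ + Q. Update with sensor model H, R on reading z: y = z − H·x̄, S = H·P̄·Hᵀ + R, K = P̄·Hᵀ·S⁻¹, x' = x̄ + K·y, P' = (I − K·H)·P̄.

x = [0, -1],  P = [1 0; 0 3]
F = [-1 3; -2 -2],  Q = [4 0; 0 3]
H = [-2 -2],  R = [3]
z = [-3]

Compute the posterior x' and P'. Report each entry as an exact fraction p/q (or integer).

x' = [-77/79, 188/79]
P' = [1504/79 -1456/79; -1456/79 1465/79]

x̄ = F·x = [-3, 2]
P̄ = F·P·Fᵀ + Q = [32 -16; -16 19]
y = z − H·x̄ = [-5]
S = H·P̄·Hᵀ + R = [79]
K = P̄·Hᵀ·S⁻¹ = [-32/79; -6/79]
x' = x̄ + K·y = [-77/79, 188/79]
P' = (I − K·H)·P̄ = [1504/79 -1456/79; -1456/79 1465/79]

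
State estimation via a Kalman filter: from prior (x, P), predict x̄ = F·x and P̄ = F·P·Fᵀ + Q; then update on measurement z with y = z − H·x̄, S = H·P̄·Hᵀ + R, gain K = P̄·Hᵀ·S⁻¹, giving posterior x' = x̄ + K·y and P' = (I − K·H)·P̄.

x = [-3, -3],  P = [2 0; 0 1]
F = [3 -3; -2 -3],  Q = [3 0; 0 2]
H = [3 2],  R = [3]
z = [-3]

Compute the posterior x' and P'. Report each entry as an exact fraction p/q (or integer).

x̄ = F·x = [0, 15]
P̄ = F·P·Fᵀ + Q = [30 -3; -3 19]
y = z − H·x̄ = [-33]
S = H·P̄·Hᵀ + R = [313]
K = P̄·Hᵀ·S⁻¹ = [84/313; 29/313]
x' = x̄ + K·y = [-2772/313, 3738/313]
P' = (I − K·H)·P̄ = [2334/313 -3375/313; -3375/313 5106/313]

x' = [-2772/313, 3738/313]
P' = [2334/313 -3375/313; -3375/313 5106/313]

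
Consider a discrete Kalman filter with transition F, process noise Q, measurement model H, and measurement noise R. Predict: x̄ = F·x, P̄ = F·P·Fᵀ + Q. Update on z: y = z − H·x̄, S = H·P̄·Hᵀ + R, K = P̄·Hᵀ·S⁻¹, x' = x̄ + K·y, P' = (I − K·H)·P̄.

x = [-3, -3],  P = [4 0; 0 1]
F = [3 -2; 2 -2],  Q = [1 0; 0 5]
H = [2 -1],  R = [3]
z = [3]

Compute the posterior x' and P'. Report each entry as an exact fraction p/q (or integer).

x' = [123/40, 279/80]
P' = [91/20 283/40; 283/40 1039/80]

x̄ = F·x = [-3, 0]
P̄ = F·P·Fᵀ + Q = [41 28; 28 25]
y = z − H·x̄ = [9]
S = H·P̄·Hᵀ + R = [80]
K = P̄·Hᵀ·S⁻¹ = [27/40; 31/80]
x' = x̄ + K·y = [123/40, 279/80]
P' = (I − K·H)·P̄ = [91/20 283/40; 283/40 1039/80]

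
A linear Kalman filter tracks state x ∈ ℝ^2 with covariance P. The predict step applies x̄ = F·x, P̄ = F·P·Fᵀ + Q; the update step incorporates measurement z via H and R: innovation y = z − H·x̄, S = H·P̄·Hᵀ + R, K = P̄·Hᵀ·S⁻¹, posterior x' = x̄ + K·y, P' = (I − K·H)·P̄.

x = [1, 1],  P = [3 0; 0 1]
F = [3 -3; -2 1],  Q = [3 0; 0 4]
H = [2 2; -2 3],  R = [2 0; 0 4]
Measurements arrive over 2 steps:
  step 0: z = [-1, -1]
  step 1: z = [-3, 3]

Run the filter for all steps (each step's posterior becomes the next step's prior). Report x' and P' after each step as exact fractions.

step 0: x̄ = F·x = [0, -1]
step 0: P̄ = F·P·Fᵀ + Q = [39 -21; -21 17]
step 0: y = z − H·x̄ = [1, 2]
step 0: S = H·P̄·Hᵀ + R = [58 -96; -96 565]
step 0: K = P̄·Hᵀ·S⁻¹ = [3402/11777 -2361/11777; 2204/11777 2313/11777]
step 0: x' = x̄ + K·y = [-1320/11777, -4947/11777]
step 0: P' = (I − K·H)·P̄ = [3930/11777 -528/11777; -528/11777 2732/11777]
step 1: x̄ = F·x = [10881/11777, -2307/11777]
step 1: P̄ = F·P·Fᵀ + Q = [104793/11777 -36528/11777; -36528/11777 67672/11777]
step 1: y = z − H·x̄ = [-52479/11777, 64014/11777]
step 1: S = H·P̄·Hᵀ + R = [421190/11777 -86196/11777; -86196/11777 1513664/11777]
step 1: K = P̄·Hᵀ·S⁻¹ = [1901475/6687934 -236715/1215988; 626642/3343967 58689/303997]
step 1: x' = x̄ + K·y = [-4685319/3343967, 61647/3343967]
step 1: P' = (I − K·H)·P̄ = [2182431/6687934 -140478/3343967; -140478/3343967 767120/3343967]

step 0: x' = [-1320/11777, -4947/11777], P' = [3930/11777 -528/11777; -528/11777 2732/11777]
step 1: x' = [-4685319/3343967, 61647/3343967], P' = [2182431/6687934 -140478/3343967; -140478/3343967 767120/3343967]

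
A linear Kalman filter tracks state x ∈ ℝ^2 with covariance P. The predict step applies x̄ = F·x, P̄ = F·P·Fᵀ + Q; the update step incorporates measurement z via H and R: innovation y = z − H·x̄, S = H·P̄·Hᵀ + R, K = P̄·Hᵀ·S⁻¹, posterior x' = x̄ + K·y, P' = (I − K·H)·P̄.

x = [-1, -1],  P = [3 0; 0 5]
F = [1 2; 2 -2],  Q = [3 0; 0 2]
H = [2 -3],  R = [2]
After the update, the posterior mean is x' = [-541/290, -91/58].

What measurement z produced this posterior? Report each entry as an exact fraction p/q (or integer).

x̄ = F·x = [-3, 0]
P̄ = F·P·Fᵀ + Q = [26 -14; -14 34]
S = H·P̄·Hᵀ + R = [580]
K = P̄·Hᵀ·S⁻¹ = [47/290; -13/58]
x' − x̄ = [329/290, -91/58] = K·y
y = (KᵀK)⁻¹·Kᵀ·(x' − x̄) = [7]
z = y + H·x̄ = [7] + [-6] = [1]

z = [1]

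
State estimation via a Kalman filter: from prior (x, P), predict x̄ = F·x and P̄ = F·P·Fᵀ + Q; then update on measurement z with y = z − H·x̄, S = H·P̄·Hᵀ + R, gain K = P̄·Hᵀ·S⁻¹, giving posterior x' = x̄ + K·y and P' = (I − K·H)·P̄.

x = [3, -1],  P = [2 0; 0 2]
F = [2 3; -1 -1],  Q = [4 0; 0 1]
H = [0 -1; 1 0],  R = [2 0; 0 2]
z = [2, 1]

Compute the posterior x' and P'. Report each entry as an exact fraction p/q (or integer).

x̄ = F·x = [3, -2]
P̄ = F·P·Fᵀ + Q = [30 -10; -10 5]
y = z − H·x̄ = [0, -2]
S = H·P̄·Hᵀ + R = [7 10; 10 32]
K = P̄·Hᵀ·S⁻¹ = [5/31 55/62; -15/31 -5/31]
x' = x̄ + K·y = [38/31, -52/31]
P' = (I − K·H)·P̄ = [55/31 -10/31; -10/31 30/31]

x' = [38/31, -52/31]
P' = [55/31 -10/31; -10/31 30/31]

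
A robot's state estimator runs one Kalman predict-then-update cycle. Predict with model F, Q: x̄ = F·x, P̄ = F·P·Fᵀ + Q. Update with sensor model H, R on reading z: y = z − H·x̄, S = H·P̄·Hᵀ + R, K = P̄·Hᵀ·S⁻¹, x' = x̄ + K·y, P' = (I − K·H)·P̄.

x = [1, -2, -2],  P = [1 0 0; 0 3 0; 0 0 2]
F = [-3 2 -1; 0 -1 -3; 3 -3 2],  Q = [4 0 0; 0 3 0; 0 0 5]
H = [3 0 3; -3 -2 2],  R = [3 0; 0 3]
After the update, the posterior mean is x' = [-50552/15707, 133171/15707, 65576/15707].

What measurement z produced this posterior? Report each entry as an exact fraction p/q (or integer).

z = [3, 1]

x̄ = F·x = [-5, 8, 5]
P̄ = F·P·Fᵀ + Q = [27 0 -31; 0 24 -3; -31 -3 49]
S = H·P̄·Hᵀ + R = [129 162; 162 934]
K = P̄·Hᵀ·S⁻¹ = [1993/15707 -5501/31414; 57/15707 -918/15707; 3087/15707 5555/31414]
x' − x̄ = [27983/15707, 7515/15707, -12959/15707] = K·y
y = (KᵀK)⁻¹·Kᵀ·(x' − x̄) = [3, -8]
z = y + H·x̄ = [3, -8] + [0, 9] = [3, 1]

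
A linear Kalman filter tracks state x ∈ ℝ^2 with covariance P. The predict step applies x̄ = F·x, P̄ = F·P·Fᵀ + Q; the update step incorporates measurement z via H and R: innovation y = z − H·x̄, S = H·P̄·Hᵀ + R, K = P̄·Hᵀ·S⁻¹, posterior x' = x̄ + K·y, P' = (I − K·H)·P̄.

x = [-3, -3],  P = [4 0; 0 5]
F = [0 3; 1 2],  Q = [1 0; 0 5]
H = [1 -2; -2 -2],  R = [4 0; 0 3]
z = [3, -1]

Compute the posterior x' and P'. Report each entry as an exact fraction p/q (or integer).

x' = [11449/8961, -7867/8961]
P' = [6352/8961 -1990/8961; -1990/8961 4297/8961]

x̄ = F·x = [-9, -9]
P̄ = F·P·Fᵀ + Q = [46 30; 30 29]
y = z − H·x̄ = [-6, -37]
S = H·P̄·Hᵀ + R = [46 84; 84 543]
K = P̄·Hᵀ·S⁻¹ = [861/2987 -2908/8961; -882/2987 -1538/8961]
x' = x̄ + K·y = [11449/8961, -7867/8961]
P' = (I − K·H)·P̄ = [6352/8961 -1990/8961; -1990/8961 4297/8961]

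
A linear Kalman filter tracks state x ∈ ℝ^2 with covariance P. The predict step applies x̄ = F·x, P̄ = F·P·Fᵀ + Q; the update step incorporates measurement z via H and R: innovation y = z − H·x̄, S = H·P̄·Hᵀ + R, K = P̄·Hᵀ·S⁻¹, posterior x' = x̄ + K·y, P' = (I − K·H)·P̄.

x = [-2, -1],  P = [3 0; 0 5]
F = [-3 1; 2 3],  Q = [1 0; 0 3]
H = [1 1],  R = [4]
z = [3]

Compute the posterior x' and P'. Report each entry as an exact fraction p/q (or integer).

x̄ = F·x = [5, -7]
P̄ = F·P·Fᵀ + Q = [33 -3; -3 60]
y = z − H·x̄ = [5]
S = H·P̄·Hᵀ + R = [91]
K = P̄·Hᵀ·S⁻¹ = [30/91; 57/91]
x' = x̄ + K·y = [605/91, -352/91]
P' = (I − K·H)·P̄ = [2103/91 -1983/91; -1983/91 2211/91]

x' = [605/91, -352/91]
P' = [2103/91 -1983/91; -1983/91 2211/91]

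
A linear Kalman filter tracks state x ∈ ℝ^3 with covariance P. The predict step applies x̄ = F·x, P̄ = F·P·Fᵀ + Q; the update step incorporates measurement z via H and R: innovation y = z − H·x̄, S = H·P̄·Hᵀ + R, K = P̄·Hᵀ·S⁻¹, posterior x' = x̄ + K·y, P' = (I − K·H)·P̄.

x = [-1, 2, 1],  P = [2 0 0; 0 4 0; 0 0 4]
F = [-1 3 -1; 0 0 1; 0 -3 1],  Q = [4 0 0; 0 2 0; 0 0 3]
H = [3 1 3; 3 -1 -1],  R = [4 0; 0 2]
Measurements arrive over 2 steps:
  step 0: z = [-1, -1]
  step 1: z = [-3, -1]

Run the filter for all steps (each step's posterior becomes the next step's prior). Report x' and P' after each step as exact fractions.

step 0: x' = [-2476/33269, 45559/33269, -21696/33269], P' = [9610/33269 27168/33269 -14578/33269; 27168/33269 161290/33269 -77646/33269; -14578/33269 -77646/33269 49408/33269]
step 1: x' = [-8448163/17616573, -5506204/135060393, -539993014/1215543537], P' = [1210472/5872191 654856/1957397 -3579296/17616573; 654856/1957397 91089566/45020131 -128358734/135060393; -3579296/17616573 -128358734/135060393 980143726/1215543537]

step 0: x̄ = F·x = [6, 1, -5]
step 0: P̄ = F·P·Fᵀ + Q = [46 -4 -40; -4 6 4; -40 4 43]
step 0: y = z − H·x̄ = [-5, -23]
step 0: S = H·P̄·Hᵀ + R = [91 23; 23 737]
step 0: K = P̄·Hᵀ·S⁻¹ = [3066/33269 8120/33269; 2464/33269 -1070/33269; 6711/33269 -7748/33269]
step 0: x' = x̄ + K·y = [-2476/33269, 45559/33269, -21696/33269]
step 0: P' = (I − K·H)·P̄ = [9610/33269 27168/33269 -14578/33269; 27168/33269 161290/33269 -77646/33269; -14578/33269 -77646/33269 49408/33269]
step 1: x̄ = F·x = [160849/33269, -21696/33269, -158373/33269]
step 1: P̄ = F·P·Fᵀ + Q = [1917416/33269 -267768/33269 -1870812/33269; -267768/33269 115946/33269 282346/33269; -1870812/33269 282346/33269 2066701/33269]
step 1: y = z − H·x̄ = [-85539/33269, -695885/33269]
step 1: S = H·P̄·Hᵀ + R = [2518927/33269 -1413561/33269; -1413561/33269 32902101/33269]
step 1: K = P̄·Hᵀ·S⁻¹ = [504172/5872191 4289920/17616573; 1978974/45020131 -4677386/135060393; 87024025/405181179 -282914696/1215543537]
step 1: x' = x̄ + K·y = [-8448163/17616573, -5506204/135060393, -539993014/1215543537]
step 1: P' = (I − K·H)·P̄ = [1210472/5872191 654856/1957397 -3579296/17616573; 654856/1957397 91089566/45020131 -128358734/135060393; -3579296/17616573 -128358734/135060393 980143726/1215543537]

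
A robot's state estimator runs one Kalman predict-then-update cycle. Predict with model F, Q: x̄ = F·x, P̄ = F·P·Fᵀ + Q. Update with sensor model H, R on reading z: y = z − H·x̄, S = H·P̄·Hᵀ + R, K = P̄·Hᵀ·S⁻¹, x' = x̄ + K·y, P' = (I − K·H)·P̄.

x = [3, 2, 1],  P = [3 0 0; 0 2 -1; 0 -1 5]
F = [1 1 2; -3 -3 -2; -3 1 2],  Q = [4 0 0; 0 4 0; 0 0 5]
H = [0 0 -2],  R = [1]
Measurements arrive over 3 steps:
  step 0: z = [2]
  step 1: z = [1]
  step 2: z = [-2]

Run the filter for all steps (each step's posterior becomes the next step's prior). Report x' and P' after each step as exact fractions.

step 0: x' = [517/67, -1091/67, -205/201], P' = [1567/67 -1917/67 3/67; -1917/67 3711/67 3/67; 3/67 3/67 50/201]
step 1: x' = [-180812/27425, 434688/27425, -14346/27425], P' = [8075104/356525 -19166796/356525 8732/356525; -19166796/356525 58002704/356525 -25868/356525; 8732/356525 -25868/356525 89081/356525]
step 2: x' = [-1580678192/990796961, 236467096/90072451, 1002770052/990796961], P' = [23171189296/990796961 -5113029268/90072451 72328908/990796961; -5113029268/90072451 15682655056/90072451 -19680212/90072451; 72328908/990796961 -19680212/90072451 247610109/990796961]

step 0: x̄ = F·x = [7, -17, -5]
step 0: P̄ = F·P·Fᵀ + Q = [25 -27 9; -27 57 9; 9 9 50]
step 0: y = z − H·x̄ = [-8]
step 0: S = H·P̄·Hᵀ + R = [201]
step 0: K = P̄·Hᵀ·S⁻¹ = [-6/67; -6/67; -100/201]
step 0: x' = x̄ + K·y = [517/67, -1091/67, -205/201]
step 0: P' = (I − K·H)·P̄ = [1567/67 -1917/67 3/67; -1917/67 3711/67 3/67; 3/67 3/67 50/201]
step 1: x̄ = F·x = [-2132/201, 5576/201, -8336/201]
step 1: P̄ = F·P·Fᵀ + Q = [5408/201 -13340/201 8732/201; -13340/201 40208/201 -25868/201; 8732/201 -25868/201 89081/201]
step 1: y = z − H·x̄ = [-16471/201]
step 1: S = H·P̄·Hᵀ + R = [356525/201]
step 1: K = P̄·Hᵀ·S⁻¹ = [-17464/356525; 51736/356525; -178162/356525]
step 1: x' = x̄ + K·y = [-180812/27425, 434688/27425, -14346/27425]
step 1: P' = (I − K·H)·P̄ = [8075104/356525 -19166796/356525 8732/356525; -19166796/356525 58002704/356525 -25868/356525; 8732/356525 -25868/356525 89081/356525]
step 2: x̄ = F·x = [225184/27425, -732936/27425, 948432/27425]
step 2: P̄ = F·P·Fᵀ + Q = [29458096/356525 -83451884/356525 72328908/356525; -83451884/356525 251274736/356525 -216482332/356525; 72328908/356525 -216482332/356525 247610109/356525]
step 2: y = z − H·x̄ = [1842014/27425]
step 2: S = H·P̄·Hᵀ + R = [990796961/356525]
step 2: K = P̄·Hᵀ·S⁻¹ = [-144657816/990796961; 39360424/90072451; -495220218/990796961]
step 2: x' = x̄ + K·y = [-1580678192/990796961, 236467096/90072451, 1002770052/990796961]
step 2: P' = (I − K·H)·P̄ = [23171189296/990796961 -5113029268/90072451 72328908/990796961; -5113029268/90072451 15682655056/90072451 -19680212/90072451; 72328908/990796961 -19680212/90072451 247610109/990796961]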